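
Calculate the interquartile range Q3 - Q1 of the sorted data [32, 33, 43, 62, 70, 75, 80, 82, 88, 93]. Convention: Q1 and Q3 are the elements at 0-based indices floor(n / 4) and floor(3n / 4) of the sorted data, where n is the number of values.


The data has n = 10 elements.
Q1 index = floor(10 / 4) = floor(2.5) = 2; Q3 index = floor(3 * 10 / 4) = floor(7.5) = 7
Q1 = element at index 2 = 43
Q3 = element at index 7 = 82
IQR = 82 - 43 = 39
Final answer: 39


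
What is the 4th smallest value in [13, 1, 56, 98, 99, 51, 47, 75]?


Sort ascending: [1, 13, 47, 51, 56, 75, 98, 99]
The 4th element (1-indexed) is at index 3.
Value = 51
Final answer: 51


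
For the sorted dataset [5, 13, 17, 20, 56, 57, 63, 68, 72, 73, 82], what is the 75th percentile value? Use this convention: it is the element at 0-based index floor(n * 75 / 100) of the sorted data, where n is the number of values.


The dataset has n = 11 elements.
Index = floor(11 * 75 / 100) = floor(825 / 100) = floor(8.25) = 8
Counting from index 0 in the sorted data, the element at index 8 is 72.
Final answer: 72


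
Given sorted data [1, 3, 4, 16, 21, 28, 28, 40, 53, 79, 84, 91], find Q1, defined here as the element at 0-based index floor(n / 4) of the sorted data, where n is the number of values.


The list has n = 12 elements.
Q1 index = floor(12 / 4) = floor(3) = 3
Counting from index 0 in the sorted data, the element at index 3 is 16.
Final answer: 16


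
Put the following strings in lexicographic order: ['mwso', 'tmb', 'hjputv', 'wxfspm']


Compare strings character by character (the first differing letter decides):
  'hjputv' < 'mwso' since 'h' < 'm' at position 1
  'mwso' < 'tmb' since 'm' < 't' at position 1
  'tmb' < 'wxfspm' since 't' < 'w' at position 1
Chaining these comparisons gives the alphabetical order.
Final answer: ['hjputv', 'mwso', 'tmb', 'wxfspm']


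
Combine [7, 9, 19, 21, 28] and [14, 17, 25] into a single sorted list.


List A: [7, 9, 19, 21, 28]
List B: [14, 17, 25]
Repeatedly compare the front elements and take the smaller:
  7 vs 14 -> take 7
  9 vs 14 -> take 9
  19 vs 14 -> take 14
  19 vs 17 -> take 17
  19 vs 25 -> take 19
  21 vs 25 -> take 21
  28 vs 25 -> take 25
  B is exhausted; append the rest of A: [28]
Final answer: [7, 9, 14, 17, 19, 21, 25, 28]


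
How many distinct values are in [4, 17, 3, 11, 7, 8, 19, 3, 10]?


List all unique values:
Distinct values: [3, 4, 7, 8, 10, 11, 17, 19]
Count = 8
Final answer: 8


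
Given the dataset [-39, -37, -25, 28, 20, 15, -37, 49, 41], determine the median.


First, sort the list: [-39, -37, -37, -25, 15, 20, 28, 41, 49]
The list has 9 elements (odd count).
The middle index is 4 (0-based), and the element there is 15.
Final answer: 15


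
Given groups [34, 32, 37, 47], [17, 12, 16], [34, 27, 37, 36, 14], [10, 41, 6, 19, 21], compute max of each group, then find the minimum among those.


Find max of each group:
  Group 1: [34, 32, 37, 47] -> max = 47
  Group 2: [17, 12, 16] -> max = 17
  Group 3: [34, 27, 37, 36, 14] -> max = 37
  Group 4: [10, 41, 6, 19, 21] -> max = 41
Maxes: [47, 17, 37, 41]
Minimum of maxes = 17
Final answer: 17


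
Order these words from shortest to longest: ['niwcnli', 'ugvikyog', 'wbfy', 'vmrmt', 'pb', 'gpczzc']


Compute lengths:
  'niwcnli' has length 7
  'ugvikyog' has length 8
  'wbfy' has length 4
  'vmrmt' has length 5
  'pb' has length 2
  'gpczzc' has length 6
Lengths in increasing order: 2 < 4 < 5 < 6 < 7 < 8
Listing the words in that order gives the answer.
Final answer: ['pb', 'wbfy', 'vmrmt', 'gpczzc', 'niwcnli', 'ugvikyog']


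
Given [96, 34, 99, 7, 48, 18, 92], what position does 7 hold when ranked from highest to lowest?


Sort descending: [99, 96, 92, 48, 34, 18, 7]
Find 7 in the sorted list.
7 is at position 7.
Final answer: 7


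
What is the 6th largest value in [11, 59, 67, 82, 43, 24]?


Sort descending: [82, 67, 59, 43, 24, 11]
The 6th element (1-indexed) is at index 5.
Value = 11
Final answer: 11


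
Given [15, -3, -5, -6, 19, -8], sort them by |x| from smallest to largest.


Compute absolute values:
  |15| = 15
  |-3| = 3
  |-5| = 5
  |-6| = 6
  |19| = 19
  |-8| = 8
Absolute values in increasing order: 3 < 5 < 6 < 8 < 15 < 19
Listing the original numbers in that order gives the answer.
Final answer: [-3, -5, -6, -8, 15, 19]


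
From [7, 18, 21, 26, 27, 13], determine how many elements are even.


Check each element:
  7 is odd
  18 is even
  21 is odd
  26 is even
  27 is odd
  13 is odd
Evens: [18, 26]
Count of evens = 2
Final answer: 2


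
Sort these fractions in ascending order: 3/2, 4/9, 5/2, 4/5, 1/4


Convert to decimal for comparison:
  3/2 = 1.5
  4/9 = 0.4444
  5/2 = 2.5
  4/5 = 0.8
  1/4 = 0.25
Decimals in increasing order: 0.25 < 0.4444 < 0.8 < 1.5 < 2.5
Writing each back as its fraction gives the sorted order.
Final answer: 1/4, 4/9, 4/5, 3/2, 5/2


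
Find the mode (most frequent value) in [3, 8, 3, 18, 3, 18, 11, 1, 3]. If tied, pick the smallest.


Count the frequency of each value:
  1 appears 1 time(s)
  3 appears 4 time(s)
  8 appears 1 time(s)
  11 appears 1 time(s)
  18 appears 2 time(s)
Maximum frequency is 4.
Only 3 reaches that frequency, so it is the mode.
Final answer: 3


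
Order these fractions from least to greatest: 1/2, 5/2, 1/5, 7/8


Convert to decimal for comparison:
  1/2 = 0.5
  5/2 = 2.5
  1/5 = 0.2
  7/8 = 0.875
Decimals in increasing order: 0.2 < 0.5 < 0.875 < 2.5
Writing each back as its fraction gives the sorted order.
Final answer: 1/5, 1/2, 7/8, 5/2


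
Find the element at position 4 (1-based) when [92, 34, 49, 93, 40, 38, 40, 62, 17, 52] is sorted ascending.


Sort ascending: [17, 34, 38, 40, 40, 49, 52, 62, 92, 93]
The 4th element (1-indexed) is at index 3.
Value = 40
Final answer: 40


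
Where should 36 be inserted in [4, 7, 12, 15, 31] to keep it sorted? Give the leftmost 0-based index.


List is sorted: [4, 7, 12, 15, 31]
We need the leftmost position where 36 can be inserted, i.e. the first index whose element is >= 36 (or the end of the list if none is).
Binary search with low=0, high=5 (0-based indices):
  low=0, high=5, mid=2: a[2]=12 < 36, so low = 3
  low=3, high=5, mid=4: a[4]=31 < 36, so low = 5
Now low = high = 5, so the insertion index is 5.
Final answer: 5


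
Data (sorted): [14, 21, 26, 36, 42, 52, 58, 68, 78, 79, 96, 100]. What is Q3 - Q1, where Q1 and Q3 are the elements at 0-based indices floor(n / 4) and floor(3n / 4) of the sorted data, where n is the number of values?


The data has n = 12 elements.
Q1 index = floor(12 / 4) = floor(3) = 3; Q3 index = floor(3 * 12 / 4) = floor(9) = 9
Q1 = element at index 3 = 36
Q3 = element at index 9 = 79
IQR = 79 - 36 = 43
Final answer: 43


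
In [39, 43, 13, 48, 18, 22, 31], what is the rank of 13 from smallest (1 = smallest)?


Sort ascending: [13, 18, 22, 31, 39, 43, 48]
Find 13 in the sorted list.
13 is at position 1 (1-indexed).
Final answer: 1


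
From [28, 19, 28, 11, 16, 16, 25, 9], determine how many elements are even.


Check each element:
  28 is even
  19 is odd
  28 is even
  11 is odd
  16 is even
  16 is even
  25 is odd
  9 is odd
Evens: [28, 28, 16, 16]
Count of evens = 4
Final answer: 4


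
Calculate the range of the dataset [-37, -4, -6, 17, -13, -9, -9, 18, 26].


Maximum value: 26
Minimum value: -37
Range = 26 - (-37) = 63
Final answer: 63


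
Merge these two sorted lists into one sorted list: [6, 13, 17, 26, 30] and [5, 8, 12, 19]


List A: [6, 13, 17, 26, 30]
List B: [5, 8, 12, 19]
Repeatedly compare the front elements and take the smaller:
  6 vs 5 -> take 5
  6 vs 8 -> take 6
  13 vs 8 -> take 8
  13 vs 12 -> take 12
  13 vs 19 -> take 13
  17 vs 19 -> take 17
  26 vs 19 -> take 19
  B is exhausted; append the rest of A: [26, 30]
Final answer: [5, 6, 8, 12, 13, 17, 19, 26, 30]


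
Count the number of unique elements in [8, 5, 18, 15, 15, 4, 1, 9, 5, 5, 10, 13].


List all unique values:
Distinct values: [1, 4, 5, 8, 9, 10, 13, 15, 18]
Count = 9
Final answer: 9


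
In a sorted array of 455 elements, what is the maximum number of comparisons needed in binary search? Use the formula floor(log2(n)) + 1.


Binary search halves the search space each step.
Maximum comparisons = floor(log2(455)) + 1
log2(455) = 8.8297
floor(log2(455)) = 8, so 8 + 1 = 9
Final answer: 9


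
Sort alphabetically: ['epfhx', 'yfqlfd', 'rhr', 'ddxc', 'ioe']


Compare strings character by character (the first differing letter decides):
  'ddxc' < 'epfhx' since 'd' < 'e' at position 1
  'epfhx' < 'ioe' since 'e' < 'i' at position 1
  'ioe' < 'rhr' since 'i' < 'r' at position 1
  'rhr' < 'yfqlfd' since 'r' < 'y' at position 1
Chaining these comparisons gives the alphabetical order.
Final answer: ['ddxc', 'epfhx', 'ioe', 'rhr', 'yfqlfd']


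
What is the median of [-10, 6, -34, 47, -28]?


First, sort the list: [-34, -28, -10, 6, 47]
The list has 5 elements (odd count).
The middle index is 2 (0-based), and the element there is -10.
Final answer: -10


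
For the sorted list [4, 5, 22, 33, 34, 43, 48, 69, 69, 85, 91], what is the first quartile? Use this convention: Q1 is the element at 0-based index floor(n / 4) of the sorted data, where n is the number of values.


The list has n = 11 elements.
Q1 index = floor(11 / 4) = floor(2.75) = 2
Counting from index 0 in the sorted data, the element at index 2 is 22.
Final answer: 22


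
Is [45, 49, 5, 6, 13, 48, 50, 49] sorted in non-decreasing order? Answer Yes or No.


Check consecutive pairs:
  45 <= 49? True
  49 <= 5? False
  5 <= 6? True
  6 <= 13? True
  13 <= 48? True
  48 <= 50? True
  50 <= 49? False
2 consecutive pair(s) are out of order, so the list is not sorted.
Final answer: No


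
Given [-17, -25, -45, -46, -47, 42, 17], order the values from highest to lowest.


Original list: [-17, -25, -45, -46, -47, 42, 17]
Repeatedly take the largest remaining element:
  Remaining [-17, -25, -45, -46, -47, 42, 17] -> largest is 42
  Remaining [-17, -25, -45, -46, -47, 17] -> largest is 17
  Remaining [-17, -25, -45, -46, -47] -> largest is -17
  Remaining [-25, -45, -46, -47] -> largest is -25
  Remaining [-45, -46, -47] -> largest is -45
  Remaining [-46, -47] -> largest is -46
  Remaining [-47] -> largest is -47
Collecting the picks in order gives the descending list.
Final answer: [42, 17, -17, -25, -45, -46, -47]


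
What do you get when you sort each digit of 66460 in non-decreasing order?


The number 66460 has digits: 6, 6, 4, 6, 0
Sorted: 0, 4, 6, 6, 6
Joining the sorted digits gives the result.
Final answer: 04666


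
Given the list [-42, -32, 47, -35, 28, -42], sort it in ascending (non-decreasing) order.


Original list: [-42, -32, 47, -35, 28, -42]
Repeatedly take the smallest remaining element:
  Remaining [-42, -32, 47, -35, 28, -42] -> smallest is -42
  Remaining [-32, 47, -35, 28, -42] -> smallest is -42
  Remaining [-32, 47, -35, 28] -> smallest is -35
  Remaining [-32, 47, 28] -> smallest is -32
  Remaining [47, 28] -> smallest is 28
  Remaining [47] -> smallest is 47
Collecting the picks in order gives the sorted list.
Final answer: [-42, -42, -35, -32, 28, 47]


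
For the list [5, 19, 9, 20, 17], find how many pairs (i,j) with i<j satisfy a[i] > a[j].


For each element, count the later elements that are smaller than it:
  5 (index 0): smaller elements after it = [] -> 0
  19 (index 1): smaller elements after it = [9, 17] -> 2
  9 (index 2): smaller elements after it = [] -> 0
  20 (index 3): smaller elements after it = [17] -> 1
Total inversions = 0 + 2 + 0 + 1 = 3
Final answer: 3


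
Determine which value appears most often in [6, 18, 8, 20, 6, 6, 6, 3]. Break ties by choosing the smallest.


Count the frequency of each value:
  3 appears 1 time(s)
  6 appears 4 time(s)
  8 appears 1 time(s)
  18 appears 1 time(s)
  20 appears 1 time(s)
Maximum frequency is 4.
Only 6 reaches that frequency, so it is the mode.
Final answer: 6


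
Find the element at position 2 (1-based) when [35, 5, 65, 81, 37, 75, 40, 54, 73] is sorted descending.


Sort descending: [81, 75, 73, 65, 54, 40, 37, 35, 5]
The 2nd element (1-indexed) is at index 1.
Value = 75
Final answer: 75


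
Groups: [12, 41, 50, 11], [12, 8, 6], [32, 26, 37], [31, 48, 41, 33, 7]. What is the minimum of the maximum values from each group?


Find max of each group:
  Group 1: [12, 41, 50, 11] -> max = 50
  Group 2: [12, 8, 6] -> max = 12
  Group 3: [32, 26, 37] -> max = 37
  Group 4: [31, 48, 41, 33, 7] -> max = 48
Maxes: [50, 12, 37, 48]
Minimum of maxes = 12
Final answer: 12


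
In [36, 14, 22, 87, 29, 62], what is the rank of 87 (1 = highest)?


Sort descending: [87, 62, 36, 29, 22, 14]
Find 87 in the sorted list.
87 is at position 1.
Final answer: 1


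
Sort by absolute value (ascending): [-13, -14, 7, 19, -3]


Compute absolute values:
  |-13| = 13
  |-14| = 14
  |7| = 7
  |19| = 19
  |-3| = 3
Absolute values in increasing order: 3 < 7 < 13 < 14 < 19
Listing the original numbers in that order gives the answer.
Final answer: [-3, 7, -13, -14, 19]


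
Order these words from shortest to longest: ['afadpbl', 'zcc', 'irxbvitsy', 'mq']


Compute lengths:
  'afadpbl' has length 7
  'zcc' has length 3
  'irxbvitsy' has length 9
  'mq' has length 2
Lengths in increasing order: 2 < 3 < 7 < 9
Listing the words in that order gives the answer.
Final answer: ['mq', 'zcc', 'afadpbl', 'irxbvitsy']


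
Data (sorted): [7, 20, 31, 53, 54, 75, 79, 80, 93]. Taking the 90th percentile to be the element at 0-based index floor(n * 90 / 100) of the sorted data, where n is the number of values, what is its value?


The dataset has n = 9 elements.
Index = floor(9 * 90 / 100) = floor(810 / 100) = floor(8.1) = 8
Counting from index 0 in the sorted data, the element at index 8 is 93.
Final answer: 93


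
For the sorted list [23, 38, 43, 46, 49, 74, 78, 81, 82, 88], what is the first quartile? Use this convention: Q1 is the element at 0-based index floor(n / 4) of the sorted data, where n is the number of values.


The list has n = 10 elements.
Q1 index = floor(10 / 4) = floor(2.5) = 2
Counting from index 0 in the sorted data, the element at index 2 is 43.
Final answer: 43


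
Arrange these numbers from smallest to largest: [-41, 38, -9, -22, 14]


Original list: [-41, 38, -9, -22, 14]
Repeatedly take the smallest remaining element:
  Remaining [-41, 38, -9, -22, 14] -> smallest is -41
  Remaining [38, -9, -22, 14] -> smallest is -22
  Remaining [38, -9, 14] -> smallest is -9
  Remaining [38, 14] -> smallest is 14
  Remaining [38] -> smallest is 38
Collecting the picks in order gives the sorted list.
Final answer: [-41, -22, -9, 14, 38]


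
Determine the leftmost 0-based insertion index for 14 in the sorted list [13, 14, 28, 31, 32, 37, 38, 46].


List is sorted: [13, 14, 28, 31, 32, 37, 38, 46]
We need the leftmost position where 14 can be inserted, i.e. the first index whose element is >= 14 (or the end of the list if none is).
Binary search with low=0, high=8 (0-based indices):
  low=0, high=8, mid=4: a[4]=32 >= 14, so high = 4
  low=0, high=4, mid=2: a[2]=28 >= 14, so high = 2
  low=0, high=2, mid=1: a[1]=14 >= 14, so high = 1
  low=0, high=1, mid=0: a[0]=13 < 14, so low = 1
Now low = high = 1, so the insertion index is 1.
Final answer: 1


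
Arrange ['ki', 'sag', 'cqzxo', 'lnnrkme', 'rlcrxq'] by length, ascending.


Compute lengths:
  'ki' has length 2
  'sag' has length 3
  'cqzxo' has length 5
  'lnnrkme' has length 7
  'rlcrxq' has length 6
Lengths in increasing order: 2 < 3 < 5 < 6 < 7
Listing the words in that order gives the answer.
Final answer: ['ki', 'sag', 'cqzxo', 'rlcrxq', 'lnnrkme']


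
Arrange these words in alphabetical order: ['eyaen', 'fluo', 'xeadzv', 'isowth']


Compare strings character by character (the first differing letter decides):
  'eyaen' < 'fluo' since 'e' < 'f' at position 1
  'fluo' < 'isowth' since 'f' < 'i' at position 1
  'isowth' < 'xeadzv' since 'i' < 'x' at position 1
Chaining these comparisons gives the alphabetical order.
Final answer: ['eyaen', 'fluo', 'isowth', 'xeadzv']


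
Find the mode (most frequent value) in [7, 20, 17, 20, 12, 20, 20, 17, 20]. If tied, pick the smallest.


Count the frequency of each value:
  7 appears 1 time(s)
  12 appears 1 time(s)
  17 appears 2 time(s)
  20 appears 5 time(s)
Maximum frequency is 5.
Only 20 reaches that frequency, so it is the mode.
Final answer: 20


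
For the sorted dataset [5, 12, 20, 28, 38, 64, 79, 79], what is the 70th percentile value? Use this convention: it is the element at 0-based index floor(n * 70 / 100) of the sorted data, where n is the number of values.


The dataset has n = 8 elements.
Index = floor(8 * 70 / 100) = floor(560 / 100) = floor(5.6) = 5
Counting from index 0 in the sorted data, the element at index 5 is 64.
Final answer: 64


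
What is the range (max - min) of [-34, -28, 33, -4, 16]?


Maximum value: 33
Minimum value: -34
Range = 33 - (-34) = 67
Final answer: 67


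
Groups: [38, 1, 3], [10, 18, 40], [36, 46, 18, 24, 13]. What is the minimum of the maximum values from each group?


Find max of each group:
  Group 1: [38, 1, 3] -> max = 38
  Group 2: [10, 18, 40] -> max = 40
  Group 3: [36, 46, 18, 24, 13] -> max = 46
Maxes: [38, 40, 46]
Minimum of maxes = 38
Final answer: 38


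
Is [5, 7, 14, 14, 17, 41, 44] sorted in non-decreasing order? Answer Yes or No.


Check consecutive pairs:
  5 <= 7? True
  7 <= 14? True
  14 <= 14? True
  14 <= 17? True
  17 <= 41? True
  41 <= 44? True
Every consecutive pair is in order, so the list is non-decreasing.
Final answer: Yes


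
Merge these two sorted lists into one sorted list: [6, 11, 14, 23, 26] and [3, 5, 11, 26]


List A: [6, 11, 14, 23, 26]
List B: [3, 5, 11, 26]
Repeatedly compare the front elements and take the smaller:
  6 vs 3 -> take 3
  6 vs 5 -> take 5
  6 vs 11 -> take 6
  11 vs 11 -> take 11
  14 vs 11 -> take 11
  14 vs 26 -> take 14
  23 vs 26 -> take 23
  26 vs 26 -> take 26
  A is exhausted; append the rest of B: [26]
Final answer: [3, 5, 6, 11, 11, 14, 23, 26, 26]


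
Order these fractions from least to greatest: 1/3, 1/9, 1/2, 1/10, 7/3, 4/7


Convert to decimal for comparison:
  1/3 = 0.3333
  1/9 = 0.1111
  1/2 = 0.5
  1/10 = 0.1
  7/3 = 2.3333
  4/7 = 0.5714
Decimals in increasing order: 0.1 < 0.1111 < 0.3333 < 0.5 < 0.5714 < 2.3333
Writing each back as its fraction gives the sorted order.
Final answer: 1/10, 1/9, 1/3, 1/2, 4/7, 7/3


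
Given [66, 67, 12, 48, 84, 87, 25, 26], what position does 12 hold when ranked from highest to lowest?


Sort descending: [87, 84, 67, 66, 48, 26, 25, 12]
Find 12 in the sorted list.
12 is at position 8.
Final answer: 8


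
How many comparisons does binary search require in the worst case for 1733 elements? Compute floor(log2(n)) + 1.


Binary search halves the search space each step.
Maximum comparisons = floor(log2(1733)) + 1
log2(1733) = 10.7591
floor(log2(1733)) = 10, so 10 + 1 = 11
Final answer: 11


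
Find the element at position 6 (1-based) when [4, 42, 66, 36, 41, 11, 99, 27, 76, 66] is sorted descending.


Sort descending: [99, 76, 66, 66, 42, 41, 36, 27, 11, 4]
The 6th element (1-indexed) is at index 5.
Value = 41
Final answer: 41


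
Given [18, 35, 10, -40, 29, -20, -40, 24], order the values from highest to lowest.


Original list: [18, 35, 10, -40, 29, -20, -40, 24]
Repeatedly take the largest remaining element:
  Remaining [18, 35, 10, -40, 29, -20, -40, 24] -> largest is 35
  Remaining [18, 10, -40, 29, -20, -40, 24] -> largest is 29
  Remaining [18, 10, -40, -20, -40, 24] -> largest is 24
  Remaining [18, 10, -40, -20, -40] -> largest is 18
  Remaining [10, -40, -20, -40] -> largest is 10
  Remaining [-40, -20, -40] -> largest is -20
  Remaining [-40, -40] -> largest is -40
  Remaining [-40] -> largest is -40
Collecting the picks in order gives the descending list.
Final answer: [35, 29, 24, 18, 10, -20, -40, -40]


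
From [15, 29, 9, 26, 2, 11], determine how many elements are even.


Check each element:
  15 is odd
  29 is odd
  9 is odd
  26 is even
  2 is even
  11 is odd
Evens: [26, 2]
Count of evens = 2
Final answer: 2


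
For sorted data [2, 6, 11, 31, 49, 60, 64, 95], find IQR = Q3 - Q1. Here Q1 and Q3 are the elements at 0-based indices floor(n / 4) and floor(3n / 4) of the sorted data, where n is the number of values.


The data has n = 8 elements.
Q1 index = floor(8 / 4) = floor(2) = 2; Q3 index = floor(3 * 8 / 4) = floor(6) = 6
Q1 = element at index 2 = 11
Q3 = element at index 6 = 64
IQR = 64 - 11 = 53
Final answer: 53


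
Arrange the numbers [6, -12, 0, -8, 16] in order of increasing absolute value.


Compute absolute values:
  |6| = 6
  |-12| = 12
  |0| = 0
  |-8| = 8
  |16| = 16
Absolute values in increasing order: 0 < 6 < 8 < 12 < 16
Listing the original numbers in that order gives the answer.
Final answer: [0, 6, -8, -12, 16]


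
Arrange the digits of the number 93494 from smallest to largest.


The number 93494 has digits: 9, 3, 4, 9, 4
Sorted: 3, 4, 4, 9, 9
Joining the sorted digits gives the result.
Final answer: 34499


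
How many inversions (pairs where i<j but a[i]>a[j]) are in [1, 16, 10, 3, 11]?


For each element, count the later elements that are smaller than it:
  1 (index 0): smaller elements after it = [] -> 0
  16 (index 1): smaller elements after it = [10, 3, 11] -> 3
  10 (index 2): smaller elements after it = [3] -> 1
  3 (index 3): smaller elements after it = [] -> 0
Total inversions = 0 + 3 + 1 + 0 = 4
Final answer: 4


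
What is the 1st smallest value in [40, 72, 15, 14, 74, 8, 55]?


Sort ascending: [8, 14, 15, 40, 55, 72, 74]
The 1st element (1-indexed) is at index 0.
Value = 8
Final answer: 8


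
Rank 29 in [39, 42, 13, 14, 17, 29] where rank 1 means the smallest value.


Sort ascending: [13, 14, 17, 29, 39, 42]
Find 29 in the sorted list.
29 is at position 4 (1-indexed).
Final answer: 4


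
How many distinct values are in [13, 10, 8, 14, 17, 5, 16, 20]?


List all unique values:
Distinct values: [5, 8, 10, 13, 14, 16, 17, 20]
Count = 8
Final answer: 8


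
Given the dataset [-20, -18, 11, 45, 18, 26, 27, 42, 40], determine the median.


First, sort the list: [-20, -18, 11, 18, 26, 27, 40, 42, 45]
The list has 9 elements (odd count).
The middle index is 4 (0-based), and the element there is 26.
Final answer: 26


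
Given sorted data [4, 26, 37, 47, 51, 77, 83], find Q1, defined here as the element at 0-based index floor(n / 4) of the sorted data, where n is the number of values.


The list has n = 7 elements.
Q1 index = floor(7 / 4) = floor(1.75) = 1
Counting from index 0 in the sorted data, the element at index 1 is 26.
Final answer: 26


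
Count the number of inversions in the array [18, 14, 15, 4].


For each element, count the later elements that are smaller than it:
  18 (index 0): smaller elements after it = [14, 15, 4] -> 3
  14 (index 1): smaller elements after it = [4] -> 1
  15 (index 2): smaller elements after it = [4] -> 1
Total inversions = 3 + 1 + 1 = 5
Final answer: 5


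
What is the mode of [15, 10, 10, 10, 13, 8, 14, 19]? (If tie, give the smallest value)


Count the frequency of each value:
  8 appears 1 time(s)
  10 appears 3 time(s)
  13 appears 1 time(s)
  14 appears 1 time(s)
  15 appears 1 time(s)
  19 appears 1 time(s)
Maximum frequency is 3.
Only 10 reaches that frequency, so it is the mode.
Final answer: 10


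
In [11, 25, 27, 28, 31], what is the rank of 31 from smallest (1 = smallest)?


Sort ascending: [11, 25, 27, 28, 31]
Find 31 in the sorted list.
31 is at position 5 (1-indexed).
Final answer: 5


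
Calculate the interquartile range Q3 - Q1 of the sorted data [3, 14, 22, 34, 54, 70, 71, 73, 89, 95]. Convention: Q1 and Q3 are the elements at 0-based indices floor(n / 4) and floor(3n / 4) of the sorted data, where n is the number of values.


The data has n = 10 elements.
Q1 index = floor(10 / 4) = floor(2.5) = 2; Q3 index = floor(3 * 10 / 4) = floor(7.5) = 7
Q1 = element at index 2 = 22
Q3 = element at index 7 = 73
IQR = 73 - 22 = 51
Final answer: 51


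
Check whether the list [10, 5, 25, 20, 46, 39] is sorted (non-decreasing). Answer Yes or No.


Check consecutive pairs:
  10 <= 5? False
  5 <= 25? True
  25 <= 20? False
  20 <= 46? True
  46 <= 39? False
3 consecutive pair(s) are out of order, so the list is not sorted.
Final answer: No


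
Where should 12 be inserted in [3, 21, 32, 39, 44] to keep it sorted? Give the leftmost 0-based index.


List is sorted: [3, 21, 32, 39, 44]
We need the leftmost position where 12 can be inserted, i.e. the first index whose element is >= 12 (or the end of the list if none is).
Binary search with low=0, high=5 (0-based indices):
  low=0, high=5, mid=2: a[2]=32 >= 12, so high = 2
  low=0, high=2, mid=1: a[1]=21 >= 12, so high = 1
  low=0, high=1, mid=0: a[0]=3 < 12, so low = 1
Now low = high = 1, so the insertion index is 1.
Final answer: 1


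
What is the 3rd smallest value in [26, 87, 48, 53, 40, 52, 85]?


Sort ascending: [26, 40, 48, 52, 53, 85, 87]
The 3rd element (1-indexed) is at index 2.
Value = 48
Final answer: 48


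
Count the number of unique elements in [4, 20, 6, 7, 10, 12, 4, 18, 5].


List all unique values:
Distinct values: [4, 5, 6, 7, 10, 12, 18, 20]
Count = 8
Final answer: 8


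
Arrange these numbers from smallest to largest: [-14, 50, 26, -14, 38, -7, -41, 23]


Original list: [-14, 50, 26, -14, 38, -7, -41, 23]
Repeatedly take the smallest remaining element:
  Remaining [-14, 50, 26, -14, 38, -7, -41, 23] -> smallest is -41
  Remaining [-14, 50, 26, -14, 38, -7, 23] -> smallest is -14
  Remaining [50, 26, -14, 38, -7, 23] -> smallest is -14
  Remaining [50, 26, 38, -7, 23] -> smallest is -7
  Remaining [50, 26, 38, 23] -> smallest is 23
  Remaining [50, 26, 38] -> smallest is 26
  Remaining [50, 38] -> smallest is 38
  Remaining [50] -> smallest is 50
Collecting the picks in order gives the sorted list.
Final answer: [-41, -14, -14, -7, 23, 26, 38, 50]


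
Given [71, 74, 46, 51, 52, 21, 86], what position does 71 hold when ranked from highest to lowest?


Sort descending: [86, 74, 71, 52, 51, 46, 21]
Find 71 in the sorted list.
71 is at position 3.
Final answer: 3


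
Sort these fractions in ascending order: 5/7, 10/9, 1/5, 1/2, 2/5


Convert to decimal for comparison:
  5/7 = 0.7143
  10/9 = 1.1111
  1/5 = 0.2
  1/2 = 0.5
  2/5 = 0.4
Decimals in increasing order: 0.2 < 0.4 < 0.5 < 0.7143 < 1.1111
Writing each back as its fraction gives the sorted order.
Final answer: 1/5, 2/5, 1/2, 5/7, 10/9


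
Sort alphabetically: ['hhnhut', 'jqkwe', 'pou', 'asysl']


Compare strings character by character (the first differing letter decides):
  'asysl' < 'hhnhut' since 'a' < 'h' at position 1
  'hhnhut' < 'jqkwe' since 'h' < 'j' at position 1
  'jqkwe' < 'pou' since 'j' < 'p' at position 1
Chaining these comparisons gives the alphabetical order.
Final answer: ['asysl', 'hhnhut', 'jqkwe', 'pou']


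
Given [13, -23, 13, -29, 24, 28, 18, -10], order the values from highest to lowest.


Original list: [13, -23, 13, -29, 24, 28, 18, -10]
Repeatedly take the largest remaining element:
  Remaining [13, -23, 13, -29, 24, 28, 18, -10] -> largest is 28
  Remaining [13, -23, 13, -29, 24, 18, -10] -> largest is 24
  Remaining [13, -23, 13, -29, 18, -10] -> largest is 18
  Remaining [13, -23, 13, -29, -10] -> largest is 13
  Remaining [-23, 13, -29, -10] -> largest is 13
  Remaining [-23, -29, -10] -> largest is -10
  Remaining [-23, -29] -> largest is -23
  Remaining [-29] -> largest is -29
Collecting the picks in order gives the descending list.
Final answer: [28, 24, 18, 13, 13, -10, -23, -29]


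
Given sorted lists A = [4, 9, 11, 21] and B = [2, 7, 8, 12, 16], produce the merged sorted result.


List A: [4, 9, 11, 21]
List B: [2, 7, 8, 12, 16]
Repeatedly compare the front elements and take the smaller:
  4 vs 2 -> take 2
  4 vs 7 -> take 4
  9 vs 7 -> take 7
  9 vs 8 -> take 8
  9 vs 12 -> take 9
  11 vs 12 -> take 11
  21 vs 12 -> take 12
  21 vs 16 -> take 16
  B is exhausted; append the rest of A: [21]
Final answer: [2, 4, 7, 8, 9, 11, 12, 16, 21]


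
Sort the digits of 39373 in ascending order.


The number 39373 has digits: 3, 9, 3, 7, 3
Sorted: 3, 3, 3, 7, 9
Joining the sorted digits gives the result.
Final answer: 33379


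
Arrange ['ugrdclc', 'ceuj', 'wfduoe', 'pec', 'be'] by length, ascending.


Compute lengths:
  'ugrdclc' has length 7
  'ceuj' has length 4
  'wfduoe' has length 6
  'pec' has length 3
  'be' has length 2
Lengths in increasing order: 2 < 3 < 4 < 6 < 7
Listing the words in that order gives the answer.
Final answer: ['be', 'pec', 'ceuj', 'wfduoe', 'ugrdclc']


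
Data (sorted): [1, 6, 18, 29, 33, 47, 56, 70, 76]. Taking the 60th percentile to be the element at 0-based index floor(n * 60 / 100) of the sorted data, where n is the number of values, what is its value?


The dataset has n = 9 elements.
Index = floor(9 * 60 / 100) = floor(540 / 100) = floor(5.4) = 5
Counting from index 0 in the sorted data, the element at index 5 is 47.
Final answer: 47


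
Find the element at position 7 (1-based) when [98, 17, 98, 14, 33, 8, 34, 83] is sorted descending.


Sort descending: [98, 98, 83, 34, 33, 17, 14, 8]
The 7th element (1-indexed) is at index 6.
Value = 14
Final answer: 14


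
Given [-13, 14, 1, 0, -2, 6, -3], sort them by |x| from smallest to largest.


Compute absolute values:
  |-13| = 13
  |14| = 14
  |1| = 1
  |0| = 0
  |-2| = 2
  |6| = 6
  |-3| = 3
Absolute values in increasing order: 0 < 1 < 2 < 3 < 6 < 13 < 14
Listing the original numbers in that order gives the answer.
Final answer: [0, 1, -2, -3, 6, -13, 14]


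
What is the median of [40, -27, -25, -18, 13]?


First, sort the list: [-27, -25, -18, 13, 40]
The list has 5 elements (odd count).
The middle index is 2 (0-based), and the element there is -18.
Final answer: -18


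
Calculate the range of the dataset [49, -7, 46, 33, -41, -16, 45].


Maximum value: 49
Minimum value: -41
Range = 49 - (-41) = 90
Final answer: 90


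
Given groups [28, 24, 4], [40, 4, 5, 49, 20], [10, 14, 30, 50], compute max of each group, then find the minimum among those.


Find max of each group:
  Group 1: [28, 24, 4] -> max = 28
  Group 2: [40, 4, 5, 49, 20] -> max = 49
  Group 3: [10, 14, 30, 50] -> max = 50
Maxes: [28, 49, 50]
Minimum of maxes = 28
Final answer: 28


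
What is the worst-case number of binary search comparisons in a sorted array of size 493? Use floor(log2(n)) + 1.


Binary search halves the search space each step.
Maximum comparisons = floor(log2(493)) + 1
log2(493) = 8.9454
floor(log2(493)) = 8, so 8 + 1 = 9
Final answer: 9


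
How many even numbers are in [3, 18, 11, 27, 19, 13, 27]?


Check each element:
  3 is odd
  18 is even
  11 is odd
  27 is odd
  19 is odd
  13 is odd
  27 is odd
Evens: [18]
Count of evens = 1
Final answer: 1


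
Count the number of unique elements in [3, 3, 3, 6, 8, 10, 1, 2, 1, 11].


List all unique values:
Distinct values: [1, 2, 3, 6, 8, 10, 11]
Count = 7
Final answer: 7


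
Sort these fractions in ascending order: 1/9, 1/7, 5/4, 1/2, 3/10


Convert to decimal for comparison:
  1/9 = 0.1111
  1/7 = 0.1429
  5/4 = 1.25
  1/2 = 0.5
  3/10 = 0.3
Decimals in increasing order: 0.1111 < 0.1429 < 0.3 < 0.5 < 1.25
Writing each back as its fraction gives the sorted order.
Final answer: 1/9, 1/7, 3/10, 1/2, 5/4


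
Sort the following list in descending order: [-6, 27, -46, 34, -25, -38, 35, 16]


Original list: [-6, 27, -46, 34, -25, -38, 35, 16]
Repeatedly take the largest remaining element:
  Remaining [-6, 27, -46, 34, -25, -38, 35, 16] -> largest is 35
  Remaining [-6, 27, -46, 34, -25, -38, 16] -> largest is 34
  Remaining [-6, 27, -46, -25, -38, 16] -> largest is 27
  Remaining [-6, -46, -25, -38, 16] -> largest is 16
  Remaining [-6, -46, -25, -38] -> largest is -6
  Remaining [-46, -25, -38] -> largest is -25
  Remaining [-46, -38] -> largest is -38
  Remaining [-46] -> largest is -46
Collecting the picks in order gives the descending list.
Final answer: [35, 34, 27, 16, -6, -25, -38, -46]


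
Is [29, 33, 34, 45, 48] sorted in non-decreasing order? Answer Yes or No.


Check consecutive pairs:
  29 <= 33? True
  33 <= 34? True
  34 <= 45? True
  45 <= 48? True
Every consecutive pair is in order, so the list is non-decreasing.
Final answer: Yes


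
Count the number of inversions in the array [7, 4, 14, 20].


For each element, count the later elements that are smaller than it:
  7 (index 0): smaller elements after it = [4] -> 1
  4 (index 1): smaller elements after it = [] -> 0
  14 (index 2): smaller elements after it = [] -> 0
Total inversions = 1 + 0 + 0 = 1
Final answer: 1


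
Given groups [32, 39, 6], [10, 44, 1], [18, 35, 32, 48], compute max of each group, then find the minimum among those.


Find max of each group:
  Group 1: [32, 39, 6] -> max = 39
  Group 2: [10, 44, 1] -> max = 44
  Group 3: [18, 35, 32, 48] -> max = 48
Maxes: [39, 44, 48]
Minimum of maxes = 39
Final answer: 39


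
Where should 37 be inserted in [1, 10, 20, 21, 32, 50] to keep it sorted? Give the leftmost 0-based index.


List is sorted: [1, 10, 20, 21, 32, 50]
We need the leftmost position where 37 can be inserted, i.e. the first index whose element is >= 37 (or the end of the list if none is).
Binary search with low=0, high=6 (0-based indices):
  low=0, high=6, mid=3: a[3]=21 < 37, so low = 4
  low=4, high=6, mid=5: a[5]=50 >= 37, so high = 5
  low=4, high=5, mid=4: a[4]=32 < 37, so low = 5
Now low = high = 5, so the insertion index is 5.
Final answer: 5


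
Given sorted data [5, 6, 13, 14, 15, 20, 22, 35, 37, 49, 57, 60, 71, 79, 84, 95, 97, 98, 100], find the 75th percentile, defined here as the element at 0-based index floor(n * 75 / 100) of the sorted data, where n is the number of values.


The dataset has n = 19 elements.
Index = floor(19 * 75 / 100) = floor(1425 / 100) = floor(14.25) = 14
Counting from index 0 in the sorted data, the element at index 14 is 84.
Final answer: 84


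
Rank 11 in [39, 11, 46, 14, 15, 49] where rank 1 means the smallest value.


Sort ascending: [11, 14, 15, 39, 46, 49]
Find 11 in the sorted list.
11 is at position 1 (1-indexed).
Final answer: 1


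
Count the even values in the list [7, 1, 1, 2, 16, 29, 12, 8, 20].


Check each element:
  7 is odd
  1 is odd
  1 is odd
  2 is even
  16 is even
  29 is odd
  12 is even
  8 is even
  20 is even
Evens: [2, 16, 12, 8, 20]
Count of evens = 5
Final answer: 5


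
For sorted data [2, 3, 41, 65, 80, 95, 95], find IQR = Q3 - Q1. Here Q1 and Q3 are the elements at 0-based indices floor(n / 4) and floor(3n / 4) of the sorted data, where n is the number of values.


The data has n = 7 elements.
Q1 index = floor(7 / 4) = floor(1.75) = 1; Q3 index = floor(3 * 7 / 4) = floor(5.25) = 5
Q1 = element at index 1 = 3
Q3 = element at index 5 = 95
IQR = 95 - 3 = 92
Final answer: 92


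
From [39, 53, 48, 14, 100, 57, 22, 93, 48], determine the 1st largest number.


Sort descending: [100, 93, 57, 53, 48, 48, 39, 22, 14]
The 1st element (1-indexed) is at index 0.
Value = 100
Final answer: 100


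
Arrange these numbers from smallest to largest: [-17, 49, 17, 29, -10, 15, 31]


Original list: [-17, 49, 17, 29, -10, 15, 31]
Repeatedly take the smallest remaining element:
  Remaining [-17, 49, 17, 29, -10, 15, 31] -> smallest is -17
  Remaining [49, 17, 29, -10, 15, 31] -> smallest is -10
  Remaining [49, 17, 29, 15, 31] -> smallest is 15
  Remaining [49, 17, 29, 31] -> smallest is 17
  Remaining [49, 29, 31] -> smallest is 29
  Remaining [49, 31] -> smallest is 31
  Remaining [49] -> smallest is 49
Collecting the picks in order gives the sorted list.
Final answer: [-17, -10, 15, 17, 29, 31, 49]


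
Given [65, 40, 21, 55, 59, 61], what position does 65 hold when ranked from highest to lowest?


Sort descending: [65, 61, 59, 55, 40, 21]
Find 65 in the sorted list.
65 is at position 1.
Final answer: 1


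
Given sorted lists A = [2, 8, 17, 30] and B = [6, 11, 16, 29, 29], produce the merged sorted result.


List A: [2, 8, 17, 30]
List B: [6, 11, 16, 29, 29]
Repeatedly compare the front elements and take the smaller:
  2 vs 6 -> take 2
  8 vs 6 -> take 6
  8 vs 11 -> take 8
  17 vs 11 -> take 11
  17 vs 16 -> take 16
  17 vs 29 -> take 17
  30 vs 29 -> take 29
  30 vs 29 -> take 29
  B is exhausted; append the rest of A: [30]
Final answer: [2, 6, 8, 11, 16, 17, 29, 29, 30]


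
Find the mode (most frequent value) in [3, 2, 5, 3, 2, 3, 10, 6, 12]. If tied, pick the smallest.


Count the frequency of each value:
  2 appears 2 time(s)
  3 appears 3 time(s)
  5 appears 1 time(s)
  6 appears 1 time(s)
  10 appears 1 time(s)
  12 appears 1 time(s)
Maximum frequency is 3.
Only 3 reaches that frequency, so it is the mode.
Final answer: 3


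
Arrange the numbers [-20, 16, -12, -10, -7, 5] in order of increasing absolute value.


Compute absolute values:
  |-20| = 20
  |16| = 16
  |-12| = 12
  |-10| = 10
  |-7| = 7
  |5| = 5
Absolute values in increasing order: 5 < 7 < 10 < 12 < 16 < 20
Listing the original numbers in that order gives the answer.
Final answer: [5, -7, -10, -12, 16, -20]


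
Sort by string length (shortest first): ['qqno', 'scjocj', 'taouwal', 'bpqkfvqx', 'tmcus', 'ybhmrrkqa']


Compute lengths:
  'qqno' has length 4
  'scjocj' has length 6
  'taouwal' has length 7
  'bpqkfvqx' has length 8
  'tmcus' has length 5
  'ybhmrrkqa' has length 9
Lengths in increasing order: 4 < 5 < 6 < 7 < 8 < 9
Listing the words in that order gives the answer.
Final answer: ['qqno', 'tmcus', 'scjocj', 'taouwal', 'bpqkfvqx', 'ybhmrrkqa']


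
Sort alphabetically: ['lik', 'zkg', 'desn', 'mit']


Compare strings character by character (the first differing letter decides):
  'desn' < 'lik' since 'd' < 'l' at position 1
  'lik' < 'mit' since 'l' < 'm' at position 1
  'mit' < 'zkg' since 'm' < 'z' at position 1
Chaining these comparisons gives the alphabetical order.
Final answer: ['desn', 'lik', 'mit', 'zkg']


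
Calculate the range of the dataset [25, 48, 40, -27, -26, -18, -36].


Maximum value: 48
Minimum value: -36
Range = 48 - (-36) = 84
Final answer: 84


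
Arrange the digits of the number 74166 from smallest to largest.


The number 74166 has digits: 7, 4, 1, 6, 6
Sorted: 1, 4, 6, 6, 7
Joining the sorted digits gives the result.
Final answer: 14667


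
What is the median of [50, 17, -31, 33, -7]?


First, sort the list: [-31, -7, 17, 33, 50]
The list has 5 elements (odd count).
The middle index is 2 (0-based), and the element there is 17.
Final answer: 17


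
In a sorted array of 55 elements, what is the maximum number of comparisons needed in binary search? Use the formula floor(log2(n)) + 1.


Binary search halves the search space each step.
Maximum comparisons = floor(log2(55)) + 1
log2(55) = 5.7814
floor(log2(55)) = 5, so 5 + 1 = 6
Final answer: 6


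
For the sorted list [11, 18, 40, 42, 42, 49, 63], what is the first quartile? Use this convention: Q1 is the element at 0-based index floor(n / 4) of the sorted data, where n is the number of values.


The list has n = 7 elements.
Q1 index = floor(7 / 4) = floor(1.75) = 1
Counting from index 0 in the sorted data, the element at index 1 is 18.
Final answer: 18


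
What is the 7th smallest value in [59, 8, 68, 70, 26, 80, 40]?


Sort ascending: [8, 26, 40, 59, 68, 70, 80]
The 7th element (1-indexed) is at index 6.
Value = 80
Final answer: 80


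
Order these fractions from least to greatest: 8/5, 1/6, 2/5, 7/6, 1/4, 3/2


Convert to decimal for comparison:
  8/5 = 1.6
  1/6 = 0.1667
  2/5 = 0.4
  7/6 = 1.1667
  1/4 = 0.25
  3/2 = 1.5
Decimals in increasing order: 0.1667 < 0.25 < 0.4 < 1.1667 < 1.5 < 1.6
Writing each back as its fraction gives the sorted order.
Final answer: 1/6, 1/4, 2/5, 7/6, 3/2, 8/5


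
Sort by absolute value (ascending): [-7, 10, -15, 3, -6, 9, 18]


Compute absolute values:
  |-7| = 7
  |10| = 10
  |-15| = 15
  |3| = 3
  |-6| = 6
  |9| = 9
  |18| = 18
Absolute values in increasing order: 3 < 6 < 7 < 9 < 10 < 15 < 18
Listing the original numbers in that order gives the answer.
Final answer: [3, -6, -7, 9, 10, -15, 18]
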